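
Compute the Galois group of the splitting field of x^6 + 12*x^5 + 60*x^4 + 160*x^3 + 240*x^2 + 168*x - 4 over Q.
The polynomial f is an irreducible sextic over Q, so G = Gal(f/Q) is one of the 16 transitive subgroups 6T1, ..., 6T16 of S_6. The discriminant of f is 746496000000 = 864000^2, a perfect square, so G is contained in A_6. The transitive groups of degree 6 contained in A_6 are: A_4 (6T4, order 12), S_4 (6T7, order 24), (C_3 x C_3) : C_4 (6T10, order 36), PSL(2,5) (6T12, order 60), A_6 (6T15, order 360). By Dedekind's theorem, for a prime p not dividing disc(f) the degrees of the irreducible factors of f mod p form the cycle type of an element of G. Factoring f modulo the 6 such primes p <= 23 (skipping 2, 3, 5, which divide the discriminant), each new pattern first appears at: mod 7: f = (x + 6)(x^5 + 6x^4 + 3x^3 + 2x^2 + 4x + 4), pattern 5+1; mod 23: f = (x + 4)(x + 13)(x + 18)(x^3 + x + 17), pattern 3+1+1+1. No other pattern occurs in this range, so the set of observed cycle types is {5+1, 3+1+1+1}. Among the candidates above, the only group containing elements of all these cycle types is A_6 (6T15) — each of A_4 (6T4), S_4 (6T7), (C_3 x C_3) : C_4 (6T10), PSL(2,5) (6T12) lacks at least one of them. Hence G = A_6 (6T15), of order 360.

A_6, the alternating group on 6 letters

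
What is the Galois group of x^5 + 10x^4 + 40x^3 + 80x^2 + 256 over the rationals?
D_5

The polynomial f is an irreducible quintic over Q, so G = Gal(f/Q) is a transitive subgroup of S_5: one of C_5 (5T1, order 5), D_5 (5T2, order 10), F_20 (5T3, order 20), A_5 (5T4, order 60) or S_5 (5T5, order 120). The discriminant of f is 67108864000000 = 8192000^2, a perfect square, so G is contained in A_5. The transitive groups of degree 5 contained in A_5 are: C_5 (5T1, order 5), D_5 (5T2, order 10), A_5 (5T4, order 60). By Dedekind's theorem, for a prime p not dividing disc(f) the degrees of the irreducible factors of f mod p form the cycle type of an element of G. Factoring f modulo the 23 such primes p <= 97 (skipping 2, 5, which divide the discriminant), each new pattern first appears at: mod 3: f = (x + 2)(x^2 + 1)(x^2 + 2x + 2), pattern 2+2+1; mod 7: f = (x^5 + 3x^4 + 5x^3 + 3x^2 + 4), pattern 5. No other pattern occurs in this range, so the set of observed cycle types is {2+2+1, 5}. The candidates containing elements of all these cycle types are D_5 (5T2) of order 10, A_5 (5T4) of order 60; the others are excluded. The observed types are precisely the cycle types that occur in D_5 (5T2) (apart from the identity). Each of the other remaining candidates has further cycle types, and by the Chebotarev density theorem the matching factorization patterns would occur for a proportion of primes equal to their share of the group: A_5 (5T4) additionally contains elements of type 3+1+1 (20 of its 60 elements, about 33% of primes). None of the 23 primes tested shows any such pattern (for each of these groups the chance of that is below 10^-4), which rules them out. Hence G = D_5 (5T2), of order 10.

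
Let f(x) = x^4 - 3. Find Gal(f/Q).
The polynomial is an irreducible quartic over Q and its discriminant is -6912, which is not a perfect square, so the Galois group is not contained in A_4. The resolvent cubic y^3 + 12*y has exactly one rational root, so the Galois group is C_4 or D_4. The quartic remains irreducible over Q(sqrt(disc)), so the group is D_4.

D_4 (also written D4)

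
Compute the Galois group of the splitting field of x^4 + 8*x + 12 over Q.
The polynomial is an irreducible quartic over Q and its discriminant is 331776 = 576^2, a perfect square, so the Galois group is contained in A_4. The resolvent cubic y^3 - 48*y - 64 is irreducible over Q. An irreducible resolvent with square discriminant gives A_4.

A_4, the alternating group on 4 letters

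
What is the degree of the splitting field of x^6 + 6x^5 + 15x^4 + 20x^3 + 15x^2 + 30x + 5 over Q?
360

The degree of the splitting field over Q equals the order of the Galois group, so first determine the group. The polynomial f is an irreducible sextic over Q, so G = Gal(f/Q) is one of the 16 transitive subgroups 6T1, ..., 6T16 of S_6. The discriminant of f is 746496000000 = 864000^2, a perfect square, so G is contained in A_6. The transitive groups of degree 6 contained in A_6 are: A_4 (6T4, order 12), S_4 (6T7, order 24), (C_3 x C_3) : C_4 (6T10, order 36), PSL(2,5) (6T12, order 60), A_6 (6T15, order 360). By Dedekind's theorem, for a prime p not dividing disc(f) the degrees of the irreducible factors of f mod p form the cycle type of an element of G. Factoring f modulo the 6 such primes p <= 23 (skipping 2, 3, 5, which divide the discriminant), each new pattern first appears at: mod 7: f = (x + 4)(x^5 + 2x^4 + 6x^2 + 5x + 3), pattern 5+1; mod 23: f = (x + 8)(x + 13)(x + 22)(x^3 + 9x^2 + 5x + 13), pattern 3+1+1+1. No other pattern occurs in this range, so the set of observed cycle types is {5+1, 3+1+1+1}. Among the candidates above, the only group containing elements of all these cycle types is A_6 (6T15) — each of A_4 (6T4), S_4 (6T7), (C_3 x C_3) : C_4 (6T10), PSL(2,5) (6T12) lacks at least one of them. Hence G = A_6 (6T15), of order 360. The Galois group A_6 (6T15) has order 360, so the splitting field has degree 360 over Q.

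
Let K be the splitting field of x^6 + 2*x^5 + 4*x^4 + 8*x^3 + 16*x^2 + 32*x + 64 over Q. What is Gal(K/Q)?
C_6 (also written C6)

The polynomial f is an irreducible sextic over Q, so G = Gal(f/Q) is one of the 16 transitive subgroups 6T1, ..., 6T16 of S_6. The discriminant of f is -18046378835968, which is not a perfect square, so G is not contained in A_6. The transitive groups of degree 6 not contained in A_6 are: C_6 (6T1, order 6), S_3 (6T2, order 6), D_6 (6T3, order 12), C_3 x S_3 (6T5, order 18), A_4 x C_2 (6T6, order 24), S_4 (6T8, order 24), S_3 x S_3 (6T9, order 36), S_4 x C_2 (6T11, order 48), (S_3 x S_3) : C_2 (6T13, order 72), PGL(2,5) (6T14, order 120), S_6 (6T16, order 720). By Dedekind's theorem, for a prime p not dividing disc(f) the degrees of the irreducible factors of f mod p form the cycle type of an element of G. Factoring f modulo the 37 such primes p <= 167 (skipping 2, 7, which divide the discriminant), each new pattern first appears at: mod 3: f = (x^6 + 2x^5 + x^4 + 2x^3 + x^2 + 2x + 1), pattern 6; mod 11: f = (x^3 + 3x^2 + 2x + 3)(x^3 + 10x^2 + 5x + 3), pattern 3+3; mod 13: f = (x^2 + 6x + 4)(x^2 + 10x + 4)(x^2 + 12x + 4), pattern 2+2+2; mod 29: f = (x + 8)(x + 10)(x + 12)(x + 15)(x + 18)(x + 26), pattern 1+1+1+1+1+1. No other pattern occurs in this range, so the set of observed cycle types is {6, 3+3, 2+2+2, 1+1+1+1+1+1}. The candidates containing elements of all these cycle types are C_6 (6T1) of order 6, D_6 (6T3) of order 12, C_3 x S_3 (6T5) of order 18, A_4 x C_2 (6T6) of order 24, S_3 x S_3 (6T9) of order 36, S_4 x C_2 (6T11) of order 48, (S_3 x S_3) : C_2 (6T13) of order 72, PGL(2,5) (6T14) of order 120, S_6 (6T16) of order 720; the others are excluded. The observed types are precisely the cycle types that occur in C_6 (6T1). Each of the other remaining candidates has further cycle types, and by the Chebotarev density theorem the matching factorization patterns would occur for a proportion of primes equal to their share of the group: D_6 (6T3) additionally contains elements of type 2+2+1+1 (3 of its 12 elements, about 25% of primes); C_3 x S_3 (6T5) additionally contains elements of type 3+1+1+1 (4 of its 18 elements, about 22% of primes); A_4 x C_2 (6T6) additionally contains elements of type 2+2+1+1, 2+1+1+1+1 (6 of its 24 elements, about 25% of primes); S_3 x S_3 (6T9) additionally contains elements of type 3+1+1+1, 2+2+1+1 (13 of its 36 elements, about 36% of primes); S_4 x C_2 (6T11) additionally contains elements of type 4+2, 4+1+1, 2+2+1+1, 2+1+1+1+1 (24 of its 48 elements, about 50% of primes); (S_3 x S_3) : C_2 (6T13) additionally contains elements of type 4+2, 3+2+1, 3+1+1+1, 2+2+1+1, 2+1+1+1+1 (49 of its 72 elements, about 68% of primes); PGL(2,5) (6T14) additionally contains elements of type 5+1, 4+1+1, 2+2+1+1 (69 of its 120 elements, about 58% of primes); S_6 (6T16) additionally contains elements of type 5+1, 4+2, 4+1+1, 3+2+1, 3+1+1+1, 2+2+1+1, 2+1+1+1+1 (544 of its 720 elements, about 76% of primes). None of the 37 primes tested shows any such pattern (for each of these groups the chance of that is below 10^-4), which rules them out. Hence G = C_6 (6T1), of order 6.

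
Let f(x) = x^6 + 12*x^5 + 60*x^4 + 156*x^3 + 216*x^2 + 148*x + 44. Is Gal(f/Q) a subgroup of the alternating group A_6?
No

The polynomial is irreducible of degree 6 over Q. Its discriminant is -82751488, which is not a perfect square. A Galois group lies in the alternating group exactly when the discriminant is a square in Q, so the Galois group (S_6) is not contained in A_6.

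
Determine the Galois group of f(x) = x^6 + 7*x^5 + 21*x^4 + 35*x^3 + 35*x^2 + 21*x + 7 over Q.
The polynomial f is an irreducible sextic over Q, so G = Gal(f/Q) is one of the 16 transitive subgroups 6T1, ..., 6T16 of S_6. The discriminant of f is -16807, which is not a perfect square, so G is not contained in A_6. The transitive groups of degree 6 not contained in A_6 are: C_6 (6T1, order 6), S_3 (6T2, order 6), D_6 (6T3, order 12), C_3 x S_3 (6T5, order 18), A_4 x C_2 (6T6, order 24), S_4 (6T8, order 24), S_3 x S_3 (6T9, order 36), S_4 x C_2 (6T11, order 48), (S_3 x S_3) : C_2 (6T13, order 72), PGL(2,5) (6T14, order 120), S_6 (6T16, order 720). By Dedekind's theorem, for a prime p not dividing disc(f) the degrees of the irreducible factors of f mod p form the cycle type of an element of G. Factoring f modulo the 37 such primes p <= 163 (skipping 7, which divides the discriminant), each new pattern first appears at: mod 2: f = (x^3 + x + 1)(x^3 + x^2 + 1), pattern 3+3; mod 3: f = (x^6 + x^5 + 2x^3 + 2x^2 + 1), pattern 6; mod 13: f = (x^2 + 5x + 5)(x^2 + 7x + 7)(x^2 + 8x + 8), pattern 2+2+2; mod 29: f = (x + 5)(x + 6)(x + 7)(x + 10)(x + 14)(x + 23), pattern 1+1+1+1+1+1. No other pattern occurs in this range, so the set of observed cycle types is {3+3, 6, 2+2+2, 1+1+1+1+1+1}. The candidates containing elements of all these cycle types are C_6 (6T1) of order 6, D_6 (6T3) of order 12, C_3 x S_3 (6T5) of order 18, A_4 x C_2 (6T6) of order 24, S_3 x S_3 (6T9) of order 36, S_4 x C_2 (6T11) of order 48, (S_3 x S_3) : C_2 (6T13) of order 72, PGL(2,5) (6T14) of order 120, S_6 (6T16) of order 720; the others are excluded. The observed types are precisely the cycle types that occur in C_6 (6T1). Each of the other remaining candidates has further cycle types, and by the Chebotarev density theorem the matching factorization patterns would occur for a proportion of primes equal to their share of the group: D_6 (6T3) additionally contains elements of type 2+2+1+1 (3 of its 12 elements, about 25% of primes); C_3 x S_3 (6T5) additionally contains elements of type 3+1+1+1 (4 of its 18 elements, about 22% of primes); A_4 x C_2 (6T6) additionally contains elements of type 2+2+1+1, 2+1+1+1+1 (6 of its 24 elements, about 25% of primes); S_3 x S_3 (6T9) additionally contains elements of type 3+1+1+1, 2+2+1+1 (13 of its 36 elements, about 36% of primes); S_4 x C_2 (6T11) additionally contains elements of type 4+2, 4+1+1, 2+2+1+1, 2+1+1+1+1 (24 of its 48 elements, about 50% of primes); (S_3 x S_3) : C_2 (6T13) additionally contains elements of type 4+2, 3+2+1, 3+1+1+1, 2+2+1+1, 2+1+1+1+1 (49 of its 72 elements, about 68% of primes); PGL(2,5) (6T14) additionally contains elements of type 5+1, 4+1+1, 2+2+1+1 (69 of its 120 elements, about 58% of primes); S_6 (6T16) additionally contains elements of type 5+1, 4+2, 4+1+1, 3+2+1, 3+1+1+1, 2+2+1+1, 2+1+1+1+1 (544 of its 720 elements, about 76% of primes). None of the 37 primes tested shows any such pattern (for each of these groups the chance of that is below 10^-4), which rules them out. Hence G = C_6 (6T1), of order 6.

C_6, the cyclic group of order 6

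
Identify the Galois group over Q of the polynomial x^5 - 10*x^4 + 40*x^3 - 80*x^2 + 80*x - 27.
The polynomial f is an irreducible quintic over Q, so G = Gal(f/Q) is a transitive subgroup of S_5: one of C_5 (5T1, order 5), D_5 (5T2, order 10), F_20 (5T3, order 20), A_5 (5T4, order 60) or S_5 (5T5, order 120). The discriminant of f is 1953125, which is not a perfect square, so G is not contained in A_5. The transitive groups of degree 5 not contained in A_5 are: F_20 (5T3, order 20), S_5 (5T5, order 120). By Dedekind's theorem, for a prime p not dividing disc(f) the degrees of the irreducible factors of f mod p form the cycle type of an element of G. Factoring f modulo the 18 such primes p <= 67 (skipping 5, which divides the discriminant), each new pattern first appears at: mod 2: f = (x + 1)(x^4 + x^3 + x^2 + x + 1), pattern 4+1; mod 11: f = (x^5 + x^4 + 7x^3 + 8x^2 + 3x + 6), pattern 5; mod 19: f = (x + 4)(x^2 + x + 11)(x^2 + 4x + 5), pattern 2+2+1; mod 31: f = (x + 5)(x + 12)(x + 17)(x + 23)(x + 26), pattern 1+1+1+1+1. No other pattern occurs in this range, so the set of observed cycle types is {4+1, 5, 2+2+1, 1+1+1+1+1}. The candidates containing elements of all these cycle types are F_20 (5T3) of order 20, S_5 (5T5) of order 120; the others are excluded. The observed types are precisely the cycle types that occur in F_20 (5T3). Each of the other remaining candidates has further cycle types, and by the Chebotarev density theorem the matching factorization patterns would occur for a proportion of primes equal to their share of the group: S_5 (5T5) additionally contains elements of type 3+2, 3+1+1, 2+1+1+1 (50 of its 120 elements, about 42% of primes). None of the 18 primes tested shows any such pattern (for each of these groups the chance of that is below 10^-4), which rules them out. Hence G = F_20 (5T3), of order 20.

F_20 (also written F20)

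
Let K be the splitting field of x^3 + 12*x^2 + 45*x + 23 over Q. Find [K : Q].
6

The degree of the splitting field over Q equals the order of the Galois group, so first determine the group. The polynomial is an irreducible cubic over Q and its discriminant is -22599, which is not a perfect square. For an irreducible cubic, a non-square discriminant gives Galois group S_3. The Galois group S_3 (3T2) has order 6, so the splitting field has degree 6 over Q.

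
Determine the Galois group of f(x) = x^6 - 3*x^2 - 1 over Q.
The polynomial f is an irreducible sextic over Q, so G = Gal(f/Q) is one of the 16 transitive subgroups 6T1, ..., 6T16 of S_6. The discriminant of f is 419904 = 648^2, a perfect square, so G is contained in A_6. The transitive groups of degree 6 contained in A_6 are: A_4 (6T4, order 12), S_4 (6T7, order 24), (C_3 x C_3) : C_4 (6T10, order 36), PSL(2,5) (6T12, order 60), A_6 (6T15, order 360). By Dedekind's theorem, for a prime p not dividing disc(f) the degrees of the irreducible factors of f mod p form the cycle type of an element of G. Factoring f modulo the 33 such primes p <= 149 (skipping 2, 3, which divide the discriminant), each new pattern first appears at: mod 5: f = (x^3 + x^2 + 3x + 1)(x^3 + 4x^2 + 3x + 4), pattern 3+3; mod 17: f = (x + 2)(x + 15)(x^2 + 7)(x^2 + 14), pattern 2+2+1+1; mod 71: f = (x + 4)(x + 5)(x + 32)(x + 39)(x + 66)(x + 67), pattern 1+1+1+1+1+1. No other pattern occurs in this range, so the set of observed cycle types is {3+3, 2+2+1+1, 1+1+1+1+1+1}. The candidates containing elements of all these cycle types are A_4 (6T4) of order 12, S_4 (6T7) of order 24, (C_3 x C_3) : C_4 (6T10) of order 36, PSL(2,5) (6T12) of order 60, A_6 (6T15) of order 360; the others are excluded. The observed types are precisely the cycle types that occur in A_4 (6T4). Each of the other remaining candidates has further cycle types, and by the Chebotarev density theorem the matching factorization patterns would occur for a proportion of primes equal to their share of the group: S_4 (6T7) additionally contains elements of type 4+2 (6 of its 24 elements, about 25% of primes); (C_3 x C_3) : C_4 (6T10) additionally contains elements of type 4+2, 3+1+1+1 (22 of its 36 elements, about 61% of primes); PSL(2,5) (6T12) additionally contains elements of type 5+1 (24 of its 60 elements, about 40% of primes); A_6 (6T15) additionally contains elements of type 5+1, 4+2, 3+1+1+1 (274 of its 360 elements, about 76% of primes). None of the 33 primes tested shows any such pattern (for each of these groups the chance of that is below 10^-4), which rules them out. Hence G = A_4 (6T4), of order 12.

A_4 (order 12)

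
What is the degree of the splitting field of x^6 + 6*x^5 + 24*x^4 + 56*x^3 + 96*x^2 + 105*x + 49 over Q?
18

The degree of the splitting field over Q equals the order of the Galois group, so first determine the group. The polynomial f is an irreducible sextic over Q, so G = Gal(f/Q) is one of the 16 transitive subgroups 6T1, ..., 6T16 of S_6. The discriminant of f is -68755887963, which is not a perfect square, so G is not contained in A_6. The transitive groups of degree 6 not contained in A_6 are: C_6 (6T1, order 6), S_3 (6T2, order 6), D_6 (6T3, order 12), C_3 x S_3 (6T5, order 18), A_4 x C_2 (6T6, order 24), S_4 (6T8, order 24), S_3 x S_3 (6T9, order 36), S_4 x C_2 (6T11, order 48), (S_3 x S_3) : C_2 (6T13, order 72), PGL(2,5) (6T14, order 120), S_6 (6T16, order 720). By Dedekind's theorem, for a prime p not dividing disc(f) the degrees of the irreducible factors of f mod p form the cycle type of an element of G. Factoring f modulo the 33 such primes p <= 151 (skipping 3, 7, 89, which divide the discriminant), each new pattern first appears at: mod 2: f = (x^6 + x + 1), pattern 6; mod 13: f = (x + 4)(x + 5)(x + 7)(x^3 + 3x^2 + 10x + 1), pattern 3+1+1+1; mod 17: f = (x^2 + 7x + 1)(x^2 + 8x + 6)(x^2 + 8x + 11), pattern 2+2+2; mod 19: f = (x^3 + 3x^2 + 4x + 6)(x^3 + 3x^2 + 11x + 5), pattern 3+3; mod 73: f = (x + 25)(x + 37)(x + 44)(x + 55)(x + 68)(x + 69), pattern 1+1+1+1+1+1. No other pattern occurs in this range, so the set of observed cycle types is {6, 3+1+1+1, 2+2+2, 3+3, 1+1+1+1+1+1}. The candidates containing elements of all these cycle types are C_3 x S_3 (6T5) of order 18, S_3 x S_3 (6T9) of order 36, (S_3 x S_3) : C_2 (6T13) of order 72, S_6 (6T16) of order 720; the others are excluded. The observed types are precisely the cycle types that occur in C_3 x S_3 (6T5). Each of the other remaining candidates has further cycle types, and by the Chebotarev density theorem the matching factorization patterns would occur for a proportion of primes equal to their share of the group: S_3 x S_3 (6T9) additionally contains elements of type 2+2+1+1 (9 of its 36 elements, about 25% of primes); (S_3 x S_3) : C_2 (6T13) additionally contains elements of type 4+2, 3+2+1, 2+2+1+1, 2+1+1+1+1 (45 of its 72 elements, about 62% of primes); S_6 (6T16) additionally contains elements of type 5+1, 4+2, 4+1+1, 3+2+1, 2+2+1+1, 2+1+1+1+1 (504 of its 720 elements, about 70% of primes). None of the 33 primes tested shows any such pattern (for each of these groups the chance of that is below 10^-4), which rules them out. Hence G = C_3 x S_3 (6T5), of order 18. The Galois group C_3 x S_3 (6T5) has order 18, so the splitting field has degree 18 over Q.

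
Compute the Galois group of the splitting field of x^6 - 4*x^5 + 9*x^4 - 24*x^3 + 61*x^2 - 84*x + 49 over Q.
The polynomial f is an irreducible sextic over Q, so G = Gal(f/Q) is one of the 16 transitive subgroups 6T1, ..., 6T16 of S_6. The discriminant of f is -4014080000, which is not a perfect square, so G is not contained in A_6. The transitive groups of degree 6 not contained in A_6 are: C_6 (6T1, order 6), S_3 (6T2, order 6), D_6 (6T3, order 12), C_3 x S_3 (6T5, order 18), A_4 x C_2 (6T6, order 24), S_4 (6T8, order 24), S_3 x S_3 (6T9, order 36), S_4 x C_2 (6T11, order 48), (S_3 x S_3) : C_2 (6T13, order 72), PGL(2,5) (6T14, order 120), S_6 (6T16, order 720). By Dedekind's theorem, for a prime p not dividing disc(f) the degrees of the irreducible factors of f mod p form the cycle type of an element of G. Factoring f modulo the 22 such primes p <= 97 (skipping 2, 5, 7, which divide the discriminant), each new pattern first appears at: mod 3: f = (x^3 + 2x + 1)(x^3 + 2x^2 + x + 1), pattern 3+3; mod 13: f = (x + 6)(x + 11)(x^4 + 5x^3 + x^2 + 6x + 10), pattern 4+1+1; mod 37: f = (x^2 + 12x + 4)(x^2 + 28x + 33)(x^2 + 30x + 27), pattern 2+2+2; mod 43: f = (x + 2)(x + 26)(x^2 + 21x + 2)(x^2 + 33x + 29), pattern 2+2+1+1. No other pattern occurs in this range, so the set of observed cycle types is {3+3, 4+1+1, 2+2+2, 2+2+1+1}. The candidates containing elements of all these cycle types are S_4 (6T8) of order 24, S_4 x C_2 (6T11) of order 48, PGL(2,5) (6T14) of order 120, S_6 (6T16) of order 720; the others are excluded. The observed types are precisely the cycle types that occur in S_4 (6T8) (apart from the identity). Each of the other remaining candidates has further cycle types, and by the Chebotarev density theorem the matching factorization patterns would occur for a proportion of primes equal to their share of the group: S_4 x C_2 (6T11) additionally contains elements of type 6, 4+2, 2+1+1+1+1 (17 of its 48 elements, about 35% of primes); PGL(2,5) (6T14) additionally contains elements of type 6, 5+1 (44 of its 120 elements, about 37% of primes); S_6 (6T16) additionally contains elements of type 6, 5+1, 4+2, 3+2+1, 3+1+1+1, 2+1+1+1+1 (529 of its 720 elements, about 73% of primes). None of the 22 primes tested shows any such pattern (for each of these groups the chance of that is below 10^-4), which rules them out. Hence G = S_4 (6T8), of order 24.

S_4, S_4(6c), the S_4-action on 6 points not in A_6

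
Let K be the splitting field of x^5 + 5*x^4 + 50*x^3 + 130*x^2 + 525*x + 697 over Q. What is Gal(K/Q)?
The polynomial f is an irreducible quintic over Q, so G = Gal(f/Q) is a transitive subgroup of S_5: one of C_5 (5T1, order 5), D_5 (5T2, order 10), F_20 (5T3, order 20), A_5 (5T4, order 60) or S_5 (5T5, order 120). The discriminant of f is 67108864000000 = 8192000^2, a perfect square, so G is contained in A_5. The transitive groups of degree 5 contained in A_5 are: C_5 (5T1, order 5), D_5 (5T2, order 10), A_5 (5T4, order 60). By Dedekind's theorem, for a prime p not dividing disc(f) the degrees of the irreducible factors of f mod p form the cycle type of an element of G. Factoring f modulo the 2 such primes p <= 7 (skipping 2, 5, which divide the discriminant), each new pattern first appears at: mod 3: f = (x^5 + 2x^4 + 2x^3 + x^2 + 1), pattern 5; mod 7: f = (x + 3)(x + 5)(x^3 + 4x^2 + 3x + 4), pattern 3+1+1. No other pattern occurs in this range, so the set of observed cycle types is {5, 3+1+1}. Among the candidates above, the only group containing elements of all these cycle types is A_5 (5T4) — each of C_5 (5T1), D_5 (5T2) lacks at least one of them. Hence G = A_5 (5T4), of order 60.

A_5 (also written A5)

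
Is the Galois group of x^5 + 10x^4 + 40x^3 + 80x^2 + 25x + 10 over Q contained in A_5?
The polynomial is irreducible of degree 5 over Q. Its discriminant is 58564000000 = 242000^2, a perfect square. A Galois group lies in the alternating group exactly when the discriminant is a square in Q, so the Galois group (A_5) is contained in A_5.

Yes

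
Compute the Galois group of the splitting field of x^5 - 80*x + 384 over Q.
5T2: D_5

The polynomial f is an irreducible quintic over Q, so G = Gal(f/Q) is a transitive subgroup of S_5: one of C_5 (5T1, order 5), D_5 (5T2, order 10), F_20 (5T3, order 20), A_5 (5T4, order 60) or S_5 (5T5, order 120). The discriminant of f is 67108864000000 = 8192000^2, a perfect square, so G is contained in A_5. The transitive groups of degree 5 contained in A_5 are: C_5 (5T1, order 5), D_5 (5T2, order 10), A_5 (5T4, order 60). By Dedekind's theorem, for a prime p not dividing disc(f) the degrees of the irreducible factors of f mod p form the cycle type of an element of G. Factoring f modulo the 23 such primes p <= 97 (skipping 2, 5, which divide the discriminant), each new pattern first appears at: mod 3: f = (x)(x^2 + x + 2)(x^2 + 2x + 2), pattern 2+2+1; mod 7: f = (x^5 + 4x + 6), pattern 5. No other pattern occurs in this range, so the set of observed cycle types is {2+2+1, 5}. The candidates containing elements of all these cycle types are D_5 (5T2) of order 10, A_5 (5T4) of order 60; the others are excluded. The observed types are precisely the cycle types that occur in D_5 (5T2) (apart from the identity). Each of the other remaining candidates has further cycle types, and by the Chebotarev density theorem the matching factorization patterns would occur for a proportion of primes equal to their share of the group: A_5 (5T4) additionally contains elements of type 3+1+1 (20 of its 60 elements, about 33% of primes). None of the 23 primes tested shows any such pattern (for each of these groups the chance of that is below 10^-4), which rules them out. Hence G = D_5 (5T2), of order 10.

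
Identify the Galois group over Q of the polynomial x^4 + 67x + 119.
S_4 (also written S4)

The polynomial is an irreducible quartic over Q and its discriminant is -112679563, which is not a perfect square, so the Galois group is not contained in A_4. The resolvent cubic y^3 - 476*y - 4489 is irreducible over Q. An irreducible resolvent with non-square discriminant gives S_4.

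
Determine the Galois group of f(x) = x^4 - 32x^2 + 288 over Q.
The polynomial is an irreducible quartic over Q and its discriminant is 75497472, which is not a perfect square, so the Galois group is not contained in A_4. The resolvent cubic y^3 + 32*y^2 - 1152*y - 36864 has exactly one rational root, so the Galois group is C_4 or D_4. The quartic remains irreducible over Q(sqrt(disc)), so the group is D_4.

D_4 (order 8)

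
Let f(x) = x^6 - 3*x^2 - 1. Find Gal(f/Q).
The polynomial f is an irreducible sextic over Q, so G = Gal(f/Q) is one of the 16 transitive subgroups 6T1, ..., 6T16 of S_6. The discriminant of f is 419904 = 648^2, a perfect square, so G is contained in A_6. The transitive groups of degree 6 contained in A_6 are: A_4 (6T4, order 12), S_4 (6T7, order 24), (C_3 x C_3) : C_4 (6T10, order 36), PSL(2,5) (6T12, order 60), A_6 (6T15, order 360). By Dedekind's theorem, for a prime p not dividing disc(f) the degrees of the irreducible factors of f mod p form the cycle type of an element of G. Factoring f modulo the 33 such primes p <= 149 (skipping 2, 3, which divide the discriminant), each new pattern first appears at: mod 5: f = (x^3 + x^2 + 3x + 1)(x^3 + 4x^2 + 3x + 4), pattern 3+3; mod 17: f = (x + 2)(x + 15)(x^2 + 7)(x^2 + 14), pattern 2+2+1+1; mod 71: f = (x + 4)(x + 5)(x + 32)(x + 39)(x + 66)(x + 67), pattern 1+1+1+1+1+1. No other pattern occurs in this range, so the set of observed cycle types is {3+3, 2+2+1+1, 1+1+1+1+1+1}. The candidates containing elements of all these cycle types are A_4 (6T4) of order 12, S_4 (6T7) of order 24, (C_3 x C_3) : C_4 (6T10) of order 36, PSL(2,5) (6T12) of order 60, A_6 (6T15) of order 360; the others are excluded. The observed types are precisely the cycle types that occur in A_4 (6T4). Each of the other remaining candidates has further cycle types, and by the Chebotarev density theorem the matching factorization patterns would occur for a proportion of primes equal to their share of the group: S_4 (6T7) additionally contains elements of type 4+2 (6 of its 24 elements, about 25% of primes); (C_3 x C_3) : C_4 (6T10) additionally contains elements of type 4+2, 3+1+1+1 (22 of its 36 elements, about 61% of primes); PSL(2,5) (6T12) additionally contains elements of type 5+1 (24 of its 60 elements, about 40% of primes); A_6 (6T15) additionally contains elements of type 5+1, 4+2, 3+1+1+1 (274 of its 360 elements, about 76% of primes). None of the 33 primes tested shows any such pattern (for each of these groups the chance of that is below 10^-4), which rules them out. Hence G = A_4 (6T4), of order 12.

A_4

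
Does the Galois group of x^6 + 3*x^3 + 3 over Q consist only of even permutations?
No

The polynomial is irreducible of degree 6 over Q. Its discriminant is -177147, which is not a perfect square. A Galois group lies in the alternating group exactly when the discriminant is a square in Q, so the Galois group (C_3 x S_3) is not contained in A_6.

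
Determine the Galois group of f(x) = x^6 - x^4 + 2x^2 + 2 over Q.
The polynomial f is an irreducible sextic over Q, so G = Gal(f/Q) is one of the 16 transitive subgroups 6T1, ..., 6T16 of S_6. The discriminant of f is -5120000, which is not a perfect square, so G is not contained in A_6. The transitive groups of degree 6 not contained in A_6 are: C_6 (6T1, order 6), S_3 (6T2, order 6), D_6 (6T3, order 12), C_3 x S_3 (6T5, order 18), A_4 x C_2 (6T6, order 24), S_4 (6T8, order 24), S_3 x S_3 (6T9, order 36), S_4 x C_2 (6T11, order 48), (S_3 x S_3) : C_2 (6T13, order 72), PGL(2,5) (6T14, order 120), S_6 (6T16, order 720). By Dedekind's theorem, for a prime p not dividing disc(f) the degrees of the irreducible factors of f mod p form the cycle type of an element of G. Factoring f modulo the 22 such primes p <= 89 (skipping 2, 5, which divide the discriminant), each new pattern first appears at: mod 3: f = (x^3 + x^2 + 2)(x^3 + 2x^2 + 1), pattern 3+3; mod 7: f = (x^2 + 2)(x^2 + x + 6)(x^2 + 6x + 6), pattern 2+2+2; mod 13: f = (x + 4)(x + 9)(x^4 + 2x^2 + 8), pattern 4+1+1; mod 43: f = (x + 12)(x + 31)(x^2 + 4)(x^2 + 10), pattern 2+2+1+1. No other pattern occurs in this range, so the set of observed cycle types is {3+3, 2+2+2, 4+1+1, 2+2+1+1}. The candidates containing elements of all these cycle types are S_4 (6T8) of order 24, S_4 x C_2 (6T11) of order 48, PGL(2,5) (6T14) of order 120, S_6 (6T16) of order 720; the others are excluded. The observed types are precisely the cycle types that occur in S_4 (6T8) (apart from the identity). Each of the other remaining candidates has further cycle types, and by the Chebotarev density theorem the matching factorization patterns would occur for a proportion of primes equal to their share of the group: S_4 x C_2 (6T11) additionally contains elements of type 6, 4+2, 2+1+1+1+1 (17 of its 48 elements, about 35% of primes); PGL(2,5) (6T14) additionally contains elements of type 6, 5+1 (44 of its 120 elements, about 37% of primes); S_6 (6T16) additionally contains elements of type 6, 5+1, 4+2, 3+2+1, 3+1+1+1, 2+1+1+1+1 (529 of its 720 elements, about 73% of primes). None of the 22 primes tested shows any such pattern (for each of these groups the chance of that is below 10^-4), which rules them out. Hence G = S_4 (6T8), of order 24.

6T8: S_4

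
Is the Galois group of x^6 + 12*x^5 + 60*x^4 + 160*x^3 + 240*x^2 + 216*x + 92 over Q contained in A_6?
Yes

The polynomial is irreducible of degree 6 over Q. Its discriminant is 746496000000 = 864000^2, a perfect square. A Galois group lies in the alternating group exactly when the discriminant is a square in Q, so the Galois group (A_6) is contained in A_6.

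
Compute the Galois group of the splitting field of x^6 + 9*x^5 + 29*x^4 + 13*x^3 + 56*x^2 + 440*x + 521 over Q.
The polynomial f is an irreducible sextic over Q, so G = Gal(f/Q) is one of the 16 transitive subgroups 6T1, ..., 6T16 of S_6. The discriminant of f is 598116723780625 = 24456425^2, a perfect square, so G is contained in A_6. The transitive groups of degree 6 contained in A_6 are: A_4 (6T4, order 12), S_4 (6T7, order 24), (C_3 x C_3) : C_4 (6T10, order 36), PSL(2,5) (6T12, order 60), A_6 (6T15, order 360). By Dedekind's theorem, for a prime p not dividing disc(f) the degrees of the irreducible factors of f mod p form the cycle type of an element of G. Factoring f modulo the 21 such primes p <= 101 (skipping 5, 7, 29, 61, 79, which divide the discriminant), each new pattern first appears at: mod 2: f = (x^2 + x + 1)(x^4 + x + 1), pattern 4+2; mod 11: f = (x^3 + 6x + 8)(x^3 + 9x^2 + x + 6), pattern 3+3; mod 19: f = (x + 14)(x + 16)(x^2 + 4x + 8)(x^2 + 13x + 14), pattern 2+2+1+1; mod 101: f = (x + 25)(x + 73)(x + 97)(x^3 + 16x^2 + 21x + 86), pattern 3+1+1+1. No other pattern occurs in this range, so the set of observed cycle types is {4+2, 3+3, 2+2+1+1, 3+1+1+1}. The candidates containing elements of all these cycle types are (C_3 x C_3) : C_4 (6T10) of order 36, A_6 (6T15) of order 360; the others are excluded. The observed types are precisely the cycle types that occur in (C_3 x C_3) : C_4 (6T10) (apart from the identity). Each of the other remaining candidates has further cycle types, and by the Chebotarev density theorem the matching factorization patterns would occur for a proportion of primes equal to their share of the group: A_6 (6T15) additionally contains elements of type 5+1 (144 of its 360 elements, about 40% of primes). None of the 21 primes tested shows any such pattern (for each of these groups the chance of that is below 10^-4), which rules them out. Hence G = (C_3 x C_3) : C_4 (6T10), of order 36.

(C_3 x C_3) : C_4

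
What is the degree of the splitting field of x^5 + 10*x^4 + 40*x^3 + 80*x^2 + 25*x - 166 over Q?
60

The degree of the splitting field over Q equals the order of the Galois group, so first determine the group. The polynomial f is an irreducible quintic over Q, so G = Gal(f/Q) is a transitive subgroup of S_5: one of C_5 (5T1, order 5), D_5 (5T2, order 10), F_20 (5T3, order 20), A_5 (5T4, order 60) or S_5 (5T5, order 120). The discriminant of f is 58564000000 = 242000^2, a perfect square, so G is contained in A_5. The transitive groups of degree 5 contained in A_5 are: C_5 (5T1, order 5), D_5 (5T2, order 10), A_5 (5T4, order 60). By Dedekind's theorem, for a prime p not dividing disc(f) the degrees of the irreducible factors of f mod p form the cycle type of an element of G. Factoring f modulo the 3 such primes p <= 13 (skipping 2, 5, 11, which divide the discriminant), each new pattern first appears at: mod 3: f = (x^5 + x^4 + x^3 + 2x^2 + x + 2), pattern 5; mod 13: f = (x + 7)(x + 9)(x^3 + 7x^2 + 8x + 5), pattern 3+1+1. No other pattern occurs in this range, so the set of observed cycle types is {5, 3+1+1}. Among the candidates above, the only group containing elements of all these cycle types is A_5 (5T4) — each of C_5 (5T1), D_5 (5T2) lacks at least one of them. Hence G = A_5 (5T4), of order 60. The Galois group A_5 (5T4) has order 60, so the splitting field has degree 60 over Q.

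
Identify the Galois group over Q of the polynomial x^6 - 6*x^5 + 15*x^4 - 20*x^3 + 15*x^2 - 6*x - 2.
The polynomial f is an irreducible sextic over Q, so G = Gal(f/Q) is one of the 16 transitive subgroups 6T1, ..., 6T16 of S_6. The discriminant of f is 11337408, which is not a perfect square, so G is not contained in A_6. The transitive groups of degree 6 not contained in A_6 are: C_6 (6T1, order 6), S_3 (6T2, order 6), D_6 (6T3, order 12), C_3 x S_3 (6T5, order 18), A_4 x C_2 (6T6, order 24), S_4 (6T8, order 24), S_3 x S_3 (6T9, order 36), S_4 x C_2 (6T11, order 48), (S_3 x S_3) : C_2 (6T13, order 72), PGL(2,5) (6T14, order 120), S_6 (6T16, order 720). By Dedekind's theorem, for a prime p not dividing disc(f) the degrees of the irreducible factors of f mod p form the cycle type of an element of G. Factoring f modulo the 79 such primes p <= 419 (skipping 2, 3, which divide the discriminant), each new pattern first appears at: mod 5: f = (x^2 + 2)(x^2 + x + 1)(x^2 + 3x + 4), pattern 2+2+2; mod 7: f = (x^6 + x^5 + x^4 + x^3 + x^2 + x + 5), pattern 6; mod 11: f = (x + 2)(x + 7)(x^2 + x + 7)(x^2 + 6x + 2), pattern 2+2+1+1; mod 13: f = (x^3 + 10x^2 + 3x + 3)(x^3 + 10x^2 + 3x + 8), pattern 3+3; mod 61: f = (x + 1)(x + 25)(x + 27)(x + 32)(x + 34)(x + 58), pattern 1+1+1+1+1+1. No other pattern occurs in this range, so the set of observed cycle types is {2+2+2, 6, 2+2+1+1, 3+3, 1+1+1+1+1+1}. The candidates containing elements of all these cycle types are D_6 (6T3) of order 12, A_4 x C_2 (6T6) of order 24, S_3 x S_3 (6T9) of order 36, S_4 x C_2 (6T11) of order 48, (S_3 x S_3) : C_2 (6T13) of order 72, PGL(2,5) (6T14) of order 120, S_6 (6T16) of order 720; the others are excluded. The observed types are precisely the cycle types that occur in D_6 (6T3). Each of the other remaining candidates has further cycle types, and by the Chebotarev density theorem the matching factorization patterns would occur for a proportion of primes equal to their share of the group: A_4 x C_2 (6T6) additionally contains elements of type 2+1+1+1+1 (3 of its 24 elements, about 12% of primes); S_3 x S_3 (6T9) additionally contains elements of type 3+1+1+1 (4 of its 36 elements, about 11% of primes); S_4 x C_2 (6T11) additionally contains elements of type 4+2, 4+1+1, 2+1+1+1+1 (15 of its 48 elements, about 31% of primes); (S_3 x S_3) : C_2 (6T13) additionally contains elements of type 4+2, 3+2+1, 3+1+1+1, 2+1+1+1+1 (40 of its 72 elements, about 56% of primes); PGL(2,5) (6T14) additionally contains elements of type 5+1, 4+1+1 (54 of its 120 elements, about 45% of primes); S_6 (6T16) additionally contains elements of type 5+1, 4+2, 4+1+1, 3+2+1, 3+1+1+1, 2+1+1+1+1 (499 of its 720 elements, about 69% of primes). None of the 79 primes tested shows any such pattern (for each of these groups the chance of that is below 10^-4), which rules them out. Hence G = D_6 (6T3), of order 12.

D_6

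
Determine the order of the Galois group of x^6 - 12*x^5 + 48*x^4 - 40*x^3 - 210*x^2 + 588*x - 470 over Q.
The degree of the splitting field over Q equals the order of the Galois group, so first determine the group. The polynomial f is an irreducible sextic over Q, so G = Gal(f/Q) is one of the 16 transitive subgroups 6T1, ..., 6T16 of S_6. The discriminant of f is 32289945753600, which is not a perfect square, so G is not contained in A_6. The transitive groups of degree 6 not contained in A_6 are: C_6 (6T1, order 6), S_3 (6T2, order 6), D_6 (6T3, order 12), C_3 x S_3 (6T5, order 18), A_4 x C_2 (6T6, order 24), S_4 (6T8, order 24), S_3 x S_3 (6T9, order 36), S_4 x C_2 (6T11, order 48), (S_3 x S_3) : C_2 (6T13, order 72), PGL(2,5) (6T14, order 120), S_6 (6T16, order 720). By Dedekind's theorem, for a prime p not dividing disc(f) the degrees of the irreducible factors of f mod p form the cycle type of an element of G. Factoring f modulo the 14 such primes p <= 59 (skipping 2, 3, 5, which divide the discriminant), each new pattern first appears at: mod 7: f = (x^6 + 2x^5 + 6x^4 + 2x^3 + 6), pattern 6; mod 19: f = (x + 2)(x + 12)(x + 18)(x^3 + 13x^2 + 2x + 18), pattern 3+1+1+1; mod 23: f = (x + 5)(x + 18)(x^2 + 12x + 2)(x^2 + 22x + 14), pattern 2+2+1+1; mod 31: f = (x^2 + 11x + 4)(x^2 + 18x + 24)(x^2 + 21x + 19), pattern 2+2+2; mod 43: f = (x^3 + 37x^2 + 27x + 25)(x^3 + 37x^2 + 28x + 7), pattern 3+3. No other pattern occurs in this range, so the set of observed cycle types is {6, 3+1+1+1, 2+2+1+1, 2+2+2, 3+3}. The candidates containing elements of all these cycle types are S_3 x S_3 (6T9) of order 36, (S_3 x S_3) : C_2 (6T13) of order 72, S_6 (6T16) of order 720; the others are excluded. The observed types are precisely the cycle types that occur in S_3 x S_3 (6T9) (apart from the identity). Each of the other remaining candidates has further cycle types, and by the Chebotarev density theorem the matching factorization patterns would occur for a proportion of primes equal to their share of the group: (S_3 x S_3) : C_2 (6T13) additionally contains elements of type 4+2, 3+2+1, 2+1+1+1+1 (36 of its 72 elements, about 50% of primes); S_6 (6T16) additionally contains elements of type 5+1, 4+2, 4+1+1, 3+2+1, 2+1+1+1+1 (459 of its 720 elements, about 64% of primes). None of the 14 primes tested shows any such pattern (for each of these groups the chance of that is below 10^-4), which rules them out. Hence G = S_3 x S_3 (6T9), of order 36. The Galois group S_3 x S_3 (6T9) has order 36, so the splitting field has degree 36 over Q.

36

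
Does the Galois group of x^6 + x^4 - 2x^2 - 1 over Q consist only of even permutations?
Yes

The polynomial is irreducible of degree 6 over Q. Its discriminant is 153664 = 392^2, a perfect square. A Galois group lies in the alternating group exactly when the discriminant is a square in Q, so the Galois group (A_4) is contained in A_6.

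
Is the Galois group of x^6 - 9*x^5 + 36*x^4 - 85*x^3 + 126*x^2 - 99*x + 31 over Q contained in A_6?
No

The polynomial is irreducible of degree 6 over Q. Its discriminant is -2066242608, which is not a perfect square. A Galois group lies in the alternating group exactly when the discriminant is a square in Q, so the Galois group (S_3) is not contained in A_6.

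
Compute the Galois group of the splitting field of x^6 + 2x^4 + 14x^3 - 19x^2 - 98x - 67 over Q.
S_4

The polynomial f is an irreducible sextic over Q, so G = Gal(f/Q) is one of the 16 transitive subgroups 6T1, ..., 6T16 of S_6. The discriminant of f is 94085654450176 = 9699776^2, a perfect square, so G is contained in A_6. The transitive groups of degree 6 contained in A_6 are: A_4 (6T4, order 12), S_4 (6T7, order 24), (C_3 x C_3) : C_4 (6T10, order 36), PSL(2,5) (6T12, order 60), A_6 (6T15, order 360). By Dedekind's theorem, for a prime p not dividing disc(f) the degrees of the irreducible factors of f mod p form the cycle type of an element of G. Factoring f modulo the 79 such primes p <= 419 (skipping 2, 31, which divide the discriminant), each new pattern first appears at: mod 3: f = (x^2 + 2x + 2)(x^4 + x^3 + x^2 + x + 1), pattern 4+2; mod 5: f = (x^3 + 2x^2 + x + 4)(x^3 + 3x^2 + 2), pattern 3+3; mod 11: f = (x + 7)(x + 8)(x^2 + x + 1)(x^2 + 6x + 10), pattern 2+2+1+1; mod 67: f = (x)(x + 35)(x + 52)(x + 58)(x + 59)(x + 64), pattern 1+1+1+1+1+1. No other pattern occurs in this range, so the set of observed cycle types is {4+2, 3+3, 2+2+1+1, 1+1+1+1+1+1}. The candidates containing elements of all these cycle types are S_4 (6T7) of order 24, (C_3 x C_3) : C_4 (6T10) of order 36, A_6 (6T15) of order 360; the others are excluded. The observed types are precisely the cycle types that occur in S_4 (6T7). Each of the other remaining candidates has further cycle types, and by the Chebotarev density theorem the matching factorization patterns would occur for a proportion of primes equal to their share of the group: (C_3 x C_3) : C_4 (6T10) additionally contains elements of type 3+1+1+1 (4 of its 36 elements, about 11% of primes); A_6 (6T15) additionally contains elements of type 5+1, 3+1+1+1 (184 of its 360 elements, about 51% of primes). None of the 79 primes tested shows any such pattern (for each of these groups the chance of that is below 10^-4), which rules them out. Hence G = S_4 (6T7), of order 24.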